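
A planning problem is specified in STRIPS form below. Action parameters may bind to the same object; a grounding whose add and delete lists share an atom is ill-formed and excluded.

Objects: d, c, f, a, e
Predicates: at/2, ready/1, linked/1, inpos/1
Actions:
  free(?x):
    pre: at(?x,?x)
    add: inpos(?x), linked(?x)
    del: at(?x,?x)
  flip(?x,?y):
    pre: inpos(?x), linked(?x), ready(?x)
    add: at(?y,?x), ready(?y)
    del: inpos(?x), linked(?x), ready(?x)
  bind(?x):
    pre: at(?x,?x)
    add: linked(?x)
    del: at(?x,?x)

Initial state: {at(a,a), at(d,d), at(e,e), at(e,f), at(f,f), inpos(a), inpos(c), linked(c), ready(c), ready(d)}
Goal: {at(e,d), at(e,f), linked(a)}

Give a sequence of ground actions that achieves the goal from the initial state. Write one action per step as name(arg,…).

free(d); free(a); flip(d,e)

1. free(d)  →  {at(a,a), at(e,e), at(e,f), at(f,f), inpos(a), inpos(c), inpos(d), linked(c), linked(d), ready(c), ready(d)}
2. free(a)  →  {at(e,e), at(e,f), at(f,f), inpos(a), inpos(c), inpos(d), linked(a), linked(c), linked(d), ready(c), ready(d)}
3. flip(d,e)  →  {at(e,d), at(e,e), at(e,f), at(f,f), inpos(a), inpos(c), linked(a), linked(c), ready(c), ready(e)}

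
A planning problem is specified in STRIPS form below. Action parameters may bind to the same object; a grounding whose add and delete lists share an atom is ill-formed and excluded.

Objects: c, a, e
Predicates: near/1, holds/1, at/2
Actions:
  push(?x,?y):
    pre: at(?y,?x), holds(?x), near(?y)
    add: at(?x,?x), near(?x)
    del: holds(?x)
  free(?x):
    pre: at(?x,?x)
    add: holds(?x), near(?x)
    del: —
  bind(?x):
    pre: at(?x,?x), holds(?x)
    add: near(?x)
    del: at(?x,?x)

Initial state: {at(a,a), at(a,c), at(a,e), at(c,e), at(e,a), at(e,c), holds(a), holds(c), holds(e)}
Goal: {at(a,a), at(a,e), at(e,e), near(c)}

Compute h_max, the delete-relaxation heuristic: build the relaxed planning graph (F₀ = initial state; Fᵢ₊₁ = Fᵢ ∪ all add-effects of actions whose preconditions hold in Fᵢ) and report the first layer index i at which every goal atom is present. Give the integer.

F0 = init (9 atoms)
F1 = F0 ∪ {near(a)}  (10 atoms)
F2 = F1 ∪ {at(c,c), at(e,e), near(c), near(e)}  (14 atoms)
goal ⊆ F2  ⇒  h_max = 2

2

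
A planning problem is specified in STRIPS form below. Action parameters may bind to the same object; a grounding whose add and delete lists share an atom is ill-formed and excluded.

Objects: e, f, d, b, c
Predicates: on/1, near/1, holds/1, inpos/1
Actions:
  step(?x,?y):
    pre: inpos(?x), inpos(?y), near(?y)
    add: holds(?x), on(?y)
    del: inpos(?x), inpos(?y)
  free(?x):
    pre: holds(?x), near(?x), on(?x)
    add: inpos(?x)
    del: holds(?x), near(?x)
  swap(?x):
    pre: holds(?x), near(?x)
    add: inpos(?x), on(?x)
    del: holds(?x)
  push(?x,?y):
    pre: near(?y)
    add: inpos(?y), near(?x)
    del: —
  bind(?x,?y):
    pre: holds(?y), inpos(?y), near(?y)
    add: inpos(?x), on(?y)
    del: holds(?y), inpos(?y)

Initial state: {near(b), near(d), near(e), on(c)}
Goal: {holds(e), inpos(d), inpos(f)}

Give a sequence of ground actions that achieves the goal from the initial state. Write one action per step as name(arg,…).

1. push(e,e)  →  {inpos(e), near(b), near(d), near(e), on(c)}
2. step(e,e)  →  {holds(e), near(b), near(d), near(e), on(c), on(e)}
3. push(f,d)  →  {holds(e), inpos(d), near(b), near(d), near(e), near(f), on(c), on(e)}
4. push(e,f)  →  {holds(e), inpos(d), inpos(f), near(b), near(d), near(e), near(f), on(c), on(e)}

push(e,e); step(e,e); push(f,d); push(e,f)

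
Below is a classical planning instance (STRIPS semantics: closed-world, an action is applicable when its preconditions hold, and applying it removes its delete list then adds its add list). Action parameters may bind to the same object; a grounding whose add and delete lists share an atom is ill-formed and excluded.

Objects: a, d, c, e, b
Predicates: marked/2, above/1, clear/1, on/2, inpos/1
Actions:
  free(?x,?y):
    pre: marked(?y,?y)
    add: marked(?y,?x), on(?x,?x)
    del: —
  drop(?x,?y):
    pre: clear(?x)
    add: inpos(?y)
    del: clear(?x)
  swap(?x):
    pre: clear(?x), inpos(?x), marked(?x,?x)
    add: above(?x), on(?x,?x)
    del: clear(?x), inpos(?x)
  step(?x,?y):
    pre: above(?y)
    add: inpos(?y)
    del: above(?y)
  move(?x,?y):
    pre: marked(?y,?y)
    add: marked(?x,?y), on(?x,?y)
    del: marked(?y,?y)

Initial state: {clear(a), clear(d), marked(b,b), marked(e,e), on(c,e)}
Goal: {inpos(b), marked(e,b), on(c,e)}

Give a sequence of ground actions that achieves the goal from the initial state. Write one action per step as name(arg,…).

free(b,e); drop(a,b)

1. free(b,e)  →  {clear(a), clear(d), marked(b,b), marked(e,b), marked(e,e), on(b,b), on(c,e)}
2. drop(a,b)  →  {clear(d), inpos(b), marked(b,b), marked(e,b), marked(e,e), on(b,b), on(c,e)}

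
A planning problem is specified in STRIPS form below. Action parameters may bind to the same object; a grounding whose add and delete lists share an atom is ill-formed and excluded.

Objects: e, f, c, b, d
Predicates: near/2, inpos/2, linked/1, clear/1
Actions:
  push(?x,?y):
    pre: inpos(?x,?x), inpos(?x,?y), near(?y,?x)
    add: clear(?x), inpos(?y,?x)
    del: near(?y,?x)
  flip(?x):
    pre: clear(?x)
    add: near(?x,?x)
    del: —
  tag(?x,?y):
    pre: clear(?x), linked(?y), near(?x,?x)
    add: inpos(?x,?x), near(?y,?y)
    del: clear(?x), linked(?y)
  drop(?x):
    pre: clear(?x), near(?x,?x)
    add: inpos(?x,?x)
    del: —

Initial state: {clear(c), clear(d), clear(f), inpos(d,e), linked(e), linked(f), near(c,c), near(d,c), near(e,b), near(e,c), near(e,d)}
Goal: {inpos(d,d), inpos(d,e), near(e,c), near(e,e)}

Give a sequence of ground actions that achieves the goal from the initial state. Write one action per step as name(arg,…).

1. flip(d)  →  {clear(c), clear(d), clear(f), inpos(d,e), linked(e), linked(f), near(c,c), near(d,c), near(d,d), near(e,b), near(e,c), near(e,d)}
2. tag(d,e)  →  {clear(c), clear(f), inpos(d,d), inpos(d,e), linked(f), near(c,c), near(d,c), near(d,d), near(e,b), near(e,c), near(e,d), near(e,e)}

flip(d); tag(d,e)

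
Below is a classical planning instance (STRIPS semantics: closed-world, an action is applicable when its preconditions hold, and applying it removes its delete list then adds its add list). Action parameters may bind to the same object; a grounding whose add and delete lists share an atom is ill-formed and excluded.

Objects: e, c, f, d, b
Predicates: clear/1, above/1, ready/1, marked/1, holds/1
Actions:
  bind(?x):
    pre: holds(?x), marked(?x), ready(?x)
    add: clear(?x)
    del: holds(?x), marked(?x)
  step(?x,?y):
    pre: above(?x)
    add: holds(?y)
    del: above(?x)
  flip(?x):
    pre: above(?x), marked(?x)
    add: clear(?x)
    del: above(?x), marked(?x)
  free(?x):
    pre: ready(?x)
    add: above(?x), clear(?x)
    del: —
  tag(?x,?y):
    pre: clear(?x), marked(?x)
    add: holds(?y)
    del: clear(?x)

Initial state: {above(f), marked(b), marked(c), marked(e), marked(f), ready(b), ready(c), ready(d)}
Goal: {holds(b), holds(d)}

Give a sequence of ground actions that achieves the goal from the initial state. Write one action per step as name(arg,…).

1. step(f,d)  →  {holds(d), marked(b), marked(c), marked(e), marked(f), ready(b), ready(c), ready(d)}
2. free(c)  →  {above(c), clear(c), holds(d), marked(b), marked(c), marked(e), marked(f), ready(b), ready(c), ready(d)}
3. step(c,b)  →  {clear(c), holds(b), holds(d), marked(b), marked(c), marked(e), marked(f), ready(b), ready(c), ready(d)}

step(f,d); free(c); step(c,b)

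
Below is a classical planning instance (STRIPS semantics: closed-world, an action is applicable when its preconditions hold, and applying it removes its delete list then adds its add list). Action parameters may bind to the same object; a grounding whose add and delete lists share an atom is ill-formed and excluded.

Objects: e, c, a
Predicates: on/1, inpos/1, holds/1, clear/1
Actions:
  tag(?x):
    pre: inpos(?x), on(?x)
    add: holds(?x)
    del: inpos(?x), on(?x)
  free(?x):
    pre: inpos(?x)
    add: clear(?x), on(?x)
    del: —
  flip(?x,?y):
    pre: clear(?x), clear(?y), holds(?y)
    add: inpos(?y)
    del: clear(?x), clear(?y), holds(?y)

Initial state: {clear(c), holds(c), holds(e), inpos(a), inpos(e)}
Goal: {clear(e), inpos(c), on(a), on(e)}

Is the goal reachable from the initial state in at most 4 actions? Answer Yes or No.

1. free(e)  →  {clear(c), clear(e), holds(c), holds(e), inpos(a), inpos(e), on(e)}
2. free(a)  →  {clear(a), clear(c), clear(e), holds(c), holds(e), inpos(a), inpos(e), on(a), on(e)}
3. flip(c,c)  →  {clear(a), clear(e), holds(e), inpos(a), inpos(c), inpos(e), on(a), on(e)}
optimal plan length = 3; 3 ≤ 4

Yes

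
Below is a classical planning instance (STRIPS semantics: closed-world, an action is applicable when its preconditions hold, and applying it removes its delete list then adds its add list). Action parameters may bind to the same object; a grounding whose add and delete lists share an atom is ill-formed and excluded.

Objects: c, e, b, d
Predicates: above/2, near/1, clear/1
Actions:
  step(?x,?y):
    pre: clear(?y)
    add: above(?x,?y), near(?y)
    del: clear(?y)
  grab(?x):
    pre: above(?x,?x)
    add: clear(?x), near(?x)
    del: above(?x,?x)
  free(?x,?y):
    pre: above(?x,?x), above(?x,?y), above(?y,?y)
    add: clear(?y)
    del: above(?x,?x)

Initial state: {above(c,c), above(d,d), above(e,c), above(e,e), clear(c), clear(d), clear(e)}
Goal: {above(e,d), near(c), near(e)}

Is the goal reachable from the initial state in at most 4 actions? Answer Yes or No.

Yes

1. step(c,c)  →  {above(c,c), above(d,d), above(e,c), above(e,e), clear(d), clear(e), near(c)}
2. step(c,e)  →  {above(c,c), above(c,e), above(d,d), above(e,c), above(e,e), clear(d), near(c), near(e)}
3. step(e,d)  →  {above(c,c), above(c,e), above(d,d), above(e,c), above(e,d), above(e,e), near(c), near(d), near(e)}
optimal plan length = 3; 3 ≤ 4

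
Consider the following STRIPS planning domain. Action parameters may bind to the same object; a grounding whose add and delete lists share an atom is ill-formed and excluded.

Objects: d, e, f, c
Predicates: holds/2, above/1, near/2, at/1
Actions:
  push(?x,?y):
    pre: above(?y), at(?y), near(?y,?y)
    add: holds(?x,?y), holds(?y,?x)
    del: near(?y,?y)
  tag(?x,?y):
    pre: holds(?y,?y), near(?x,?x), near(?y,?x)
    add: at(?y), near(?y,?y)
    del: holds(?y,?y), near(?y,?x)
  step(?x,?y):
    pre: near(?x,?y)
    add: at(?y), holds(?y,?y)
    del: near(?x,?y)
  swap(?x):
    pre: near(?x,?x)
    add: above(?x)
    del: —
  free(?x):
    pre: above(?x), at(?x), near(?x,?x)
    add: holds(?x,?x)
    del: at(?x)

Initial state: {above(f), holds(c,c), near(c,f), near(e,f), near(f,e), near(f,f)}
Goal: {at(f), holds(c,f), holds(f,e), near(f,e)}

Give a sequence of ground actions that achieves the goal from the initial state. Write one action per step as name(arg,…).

tag(f,c); step(e,f); push(e,f); swap(c); push(f,c)

1. tag(f,c)  →  {above(f), at(c), near(c,c), near(e,f), near(f,e), near(f,f)}
2. step(e,f)  →  {above(f), at(c), at(f), holds(f,f), near(c,c), near(f,e), near(f,f)}
3. push(e,f)  →  {above(f), at(c), at(f), holds(e,f), holds(f,e), holds(f,f), near(c,c), near(f,e)}
4. swap(c)  →  {above(c), above(f), at(c), at(f), holds(e,f), holds(f,e), holds(f,f), near(c,c), near(f,e)}
5. push(f,c)  →  {above(c), above(f), at(c), at(f), holds(c,f), holds(e,f), holds(f,c), holds(f,e), holds(f,f), near(f,e)}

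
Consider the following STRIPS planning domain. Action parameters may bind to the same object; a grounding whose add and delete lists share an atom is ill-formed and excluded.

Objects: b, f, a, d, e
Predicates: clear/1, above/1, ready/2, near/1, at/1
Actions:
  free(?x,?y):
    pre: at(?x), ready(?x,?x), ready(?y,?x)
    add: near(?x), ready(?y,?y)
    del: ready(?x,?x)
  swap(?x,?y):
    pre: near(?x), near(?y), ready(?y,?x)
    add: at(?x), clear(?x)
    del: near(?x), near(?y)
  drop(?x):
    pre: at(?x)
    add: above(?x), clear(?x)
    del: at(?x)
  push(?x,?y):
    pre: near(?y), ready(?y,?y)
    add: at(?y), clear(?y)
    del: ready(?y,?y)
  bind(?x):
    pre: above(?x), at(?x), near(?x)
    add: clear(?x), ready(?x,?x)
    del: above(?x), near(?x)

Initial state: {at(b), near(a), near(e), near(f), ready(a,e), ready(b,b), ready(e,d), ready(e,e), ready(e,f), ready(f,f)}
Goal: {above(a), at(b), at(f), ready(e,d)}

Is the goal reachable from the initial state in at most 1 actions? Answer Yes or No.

No

1. swap(f,f)  →  {at(b), at(f), clear(f), near(a), near(e), ready(a,e), ready(b,b), ready(e,d), ready(e,e), ready(e,f), ready(f,f)}
2. swap(e,e)  →  {at(b), at(e), at(f), clear(e), clear(f), near(a), ready(a,e), ready(b,b), ready(e,d), ready(e,e), ready(e,f), ready(f,f)}
3. free(e,a)  →  {at(b), at(e), at(f), clear(e), clear(f), near(a), near(e), ready(a,a), ready(a,e), ready(b,b), ready(e,d), ready(e,f), ready(f,f)}
4. swap(a,a)  →  {at(a), at(b), at(e), at(f), clear(a), clear(e), clear(f), near(e), ready(a,a), ready(a,e), ready(b,b), ready(e,d), ready(e,f), ready(f,f)}
5. drop(a)  →  {above(a), at(b), at(e), at(f), clear(a), clear(e), clear(f), near(e), ready(a,a), ready(a,e), ready(b,b), ready(e,d), ready(e,f), ready(f,f)}
optimal plan length = 5; 5 > 1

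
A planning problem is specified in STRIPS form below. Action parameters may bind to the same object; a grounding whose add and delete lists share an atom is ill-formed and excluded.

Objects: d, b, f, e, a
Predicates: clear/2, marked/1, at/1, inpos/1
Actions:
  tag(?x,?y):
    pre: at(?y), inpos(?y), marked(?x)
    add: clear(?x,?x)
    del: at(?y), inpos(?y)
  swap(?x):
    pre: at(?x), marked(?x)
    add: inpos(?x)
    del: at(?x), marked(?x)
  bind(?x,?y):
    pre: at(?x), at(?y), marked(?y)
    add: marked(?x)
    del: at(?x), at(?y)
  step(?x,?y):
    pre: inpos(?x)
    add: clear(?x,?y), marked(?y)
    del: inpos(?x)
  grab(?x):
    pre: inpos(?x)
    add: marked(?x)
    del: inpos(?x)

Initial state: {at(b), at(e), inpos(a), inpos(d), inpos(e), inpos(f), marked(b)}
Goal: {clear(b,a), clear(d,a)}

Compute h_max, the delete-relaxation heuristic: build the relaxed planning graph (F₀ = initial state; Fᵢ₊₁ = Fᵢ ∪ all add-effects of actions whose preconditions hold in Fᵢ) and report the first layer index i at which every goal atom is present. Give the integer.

F0 = init (7 atoms)
F1 = F0 ∪ {clear(a,a), clear(a,b), clear(a,d), clear(a,e), clear(a,f), clear(b,b), clear(d,a), clear(d,b), clear(d,d), clear(d,e), clear(d,f), clear(e,a), clear(e,b), clear(e,d), clear(e,e), clear(e,f), clear(f,a), clear(f,b), clear(f,d), clear(f,e), clear(f,f), inpos(b), marked(a), marked(d), marked(e), marked(f)}  (33 atoms)
F2 = F1 ∪ {clear(b,a), clear(b,d), clear(b,e), clear(b,f)}  (37 atoms)
goal ⊆ F2  ⇒  h_max = 2

2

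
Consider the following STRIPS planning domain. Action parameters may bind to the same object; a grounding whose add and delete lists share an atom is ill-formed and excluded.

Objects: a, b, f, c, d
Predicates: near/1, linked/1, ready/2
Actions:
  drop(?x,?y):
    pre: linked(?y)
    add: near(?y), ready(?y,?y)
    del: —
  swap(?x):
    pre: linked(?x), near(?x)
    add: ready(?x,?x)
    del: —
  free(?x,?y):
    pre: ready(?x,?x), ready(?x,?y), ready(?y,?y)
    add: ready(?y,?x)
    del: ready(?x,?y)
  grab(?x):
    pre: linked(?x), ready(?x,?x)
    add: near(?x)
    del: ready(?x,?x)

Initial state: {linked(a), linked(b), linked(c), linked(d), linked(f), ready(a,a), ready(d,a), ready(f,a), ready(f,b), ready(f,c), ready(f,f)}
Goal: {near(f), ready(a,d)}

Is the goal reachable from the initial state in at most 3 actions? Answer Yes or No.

Yes

1. drop(a,f)  →  {linked(a), linked(b), linked(c), linked(d), linked(f), near(f), ready(a,a), ready(d,a), ready(f,a), ready(f,b), ready(f,c), ready(f,f)}
2. drop(a,d)  →  {linked(a), linked(b), linked(c), linked(d), linked(f), near(d), near(f), ready(a,a), ready(d,a), ready(d,d), ready(f,a), ready(f,b), ready(f,c), ready(f,f)}
3. free(d,a)  →  {linked(a), linked(b), linked(c), linked(d), linked(f), near(d), near(f), ready(a,a), ready(a,d), ready(d,d), ready(f,a), ready(f,b), ready(f,c), ready(f,f)}
optimal plan length = 3; 3 ≤ 3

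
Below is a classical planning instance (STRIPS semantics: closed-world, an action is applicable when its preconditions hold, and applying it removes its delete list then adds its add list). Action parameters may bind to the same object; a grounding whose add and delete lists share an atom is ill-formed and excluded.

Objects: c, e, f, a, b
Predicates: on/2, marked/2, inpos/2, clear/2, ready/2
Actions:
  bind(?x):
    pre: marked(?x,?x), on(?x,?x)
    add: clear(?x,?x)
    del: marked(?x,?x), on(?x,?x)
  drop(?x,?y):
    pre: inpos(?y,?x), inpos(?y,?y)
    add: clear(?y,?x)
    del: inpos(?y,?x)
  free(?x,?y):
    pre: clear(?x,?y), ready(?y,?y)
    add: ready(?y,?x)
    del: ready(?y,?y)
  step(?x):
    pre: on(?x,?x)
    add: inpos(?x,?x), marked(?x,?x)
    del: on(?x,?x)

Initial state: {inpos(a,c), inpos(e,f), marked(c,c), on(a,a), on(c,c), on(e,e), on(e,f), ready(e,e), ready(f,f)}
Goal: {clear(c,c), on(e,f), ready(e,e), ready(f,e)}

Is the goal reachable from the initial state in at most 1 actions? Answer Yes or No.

1. bind(c)  →  {clear(c,c), inpos(a,c), inpos(e,f), on(a,a), on(e,e), on(e,f), ready(e,e), ready(f,f)}
2. step(e)  →  {clear(c,c), inpos(a,c), inpos(e,e), inpos(e,f), marked(e,e), on(a,a), on(e,f), ready(e,e), ready(f,f)}
3. drop(f,e)  →  {clear(c,c), clear(e,f), inpos(a,c), inpos(e,e), marked(e,e), on(a,a), on(e,f), ready(e,e), ready(f,f)}
4. free(e,f)  →  {clear(c,c), clear(e,f), inpos(a,c), inpos(e,e), marked(e,e), on(a,a), on(e,f), ready(e,e), ready(f,e)}
optimal plan length = 4; 4 > 1

No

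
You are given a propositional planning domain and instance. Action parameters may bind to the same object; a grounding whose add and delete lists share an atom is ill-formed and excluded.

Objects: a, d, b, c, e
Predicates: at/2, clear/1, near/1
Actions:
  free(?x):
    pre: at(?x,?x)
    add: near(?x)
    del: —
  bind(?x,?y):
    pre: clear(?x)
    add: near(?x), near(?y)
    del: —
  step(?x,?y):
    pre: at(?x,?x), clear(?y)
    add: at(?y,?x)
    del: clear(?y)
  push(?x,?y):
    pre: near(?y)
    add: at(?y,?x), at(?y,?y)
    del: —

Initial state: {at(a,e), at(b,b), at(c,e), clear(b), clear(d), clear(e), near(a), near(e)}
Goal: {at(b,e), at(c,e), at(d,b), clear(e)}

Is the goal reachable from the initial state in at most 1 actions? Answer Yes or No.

1. free(b)  →  {at(a,e), at(b,b), at(c,e), clear(b), clear(d), clear(e), near(a), near(b), near(e)}
2. step(b,d)  →  {at(a,e), at(b,b), at(c,e), at(d,b), clear(b), clear(e), near(a), near(b), near(e)}
3. push(e,b)  →  {at(a,e), at(b,b), at(b,e), at(c,e), at(d,b), clear(b), clear(e), near(a), near(b), near(e)}
optimal plan length = 3; 3 > 1

No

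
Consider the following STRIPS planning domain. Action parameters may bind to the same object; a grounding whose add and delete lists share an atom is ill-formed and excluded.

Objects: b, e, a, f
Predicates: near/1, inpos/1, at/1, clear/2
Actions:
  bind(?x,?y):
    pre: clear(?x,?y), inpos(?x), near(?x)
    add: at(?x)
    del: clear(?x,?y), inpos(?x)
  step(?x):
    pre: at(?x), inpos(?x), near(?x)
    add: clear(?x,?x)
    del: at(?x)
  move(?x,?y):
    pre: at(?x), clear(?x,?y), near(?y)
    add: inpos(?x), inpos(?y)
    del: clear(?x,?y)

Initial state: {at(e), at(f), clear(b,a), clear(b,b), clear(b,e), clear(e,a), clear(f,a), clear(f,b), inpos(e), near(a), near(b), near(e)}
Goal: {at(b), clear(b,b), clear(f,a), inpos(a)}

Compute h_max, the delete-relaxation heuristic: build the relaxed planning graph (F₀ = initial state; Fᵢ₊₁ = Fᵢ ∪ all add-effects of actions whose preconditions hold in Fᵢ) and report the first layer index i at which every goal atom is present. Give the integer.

F0 = init (12 atoms)
F1 = F0 ∪ {clear(e,e), inpos(a), inpos(b), inpos(f)}  (16 atoms)
F2 = F1 ∪ {at(b)}  (17 atoms)
goal ⊆ F2  ⇒  h_max = 2

2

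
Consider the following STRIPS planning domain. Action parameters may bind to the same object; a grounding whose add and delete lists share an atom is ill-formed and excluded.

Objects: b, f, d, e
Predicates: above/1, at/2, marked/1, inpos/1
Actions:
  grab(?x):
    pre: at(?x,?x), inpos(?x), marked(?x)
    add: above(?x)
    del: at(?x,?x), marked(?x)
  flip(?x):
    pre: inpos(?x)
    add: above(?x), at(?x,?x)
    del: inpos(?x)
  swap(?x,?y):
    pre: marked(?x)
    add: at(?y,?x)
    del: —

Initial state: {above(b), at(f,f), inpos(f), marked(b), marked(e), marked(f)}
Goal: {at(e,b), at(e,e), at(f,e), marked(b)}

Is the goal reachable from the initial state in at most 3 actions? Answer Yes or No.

1. swap(b,e)  →  {above(b), at(e,b), at(f,f), inpos(f), marked(b), marked(e), marked(f)}
2. swap(e,f)  →  {above(b), at(e,b), at(f,e), at(f,f), inpos(f), marked(b), marked(e), marked(f)}
3. swap(e,e)  →  {above(b), at(e,b), at(e,e), at(f,e), at(f,f), inpos(f), marked(b), marked(e), marked(f)}
optimal plan length = 3; 3 ≤ 3

Yes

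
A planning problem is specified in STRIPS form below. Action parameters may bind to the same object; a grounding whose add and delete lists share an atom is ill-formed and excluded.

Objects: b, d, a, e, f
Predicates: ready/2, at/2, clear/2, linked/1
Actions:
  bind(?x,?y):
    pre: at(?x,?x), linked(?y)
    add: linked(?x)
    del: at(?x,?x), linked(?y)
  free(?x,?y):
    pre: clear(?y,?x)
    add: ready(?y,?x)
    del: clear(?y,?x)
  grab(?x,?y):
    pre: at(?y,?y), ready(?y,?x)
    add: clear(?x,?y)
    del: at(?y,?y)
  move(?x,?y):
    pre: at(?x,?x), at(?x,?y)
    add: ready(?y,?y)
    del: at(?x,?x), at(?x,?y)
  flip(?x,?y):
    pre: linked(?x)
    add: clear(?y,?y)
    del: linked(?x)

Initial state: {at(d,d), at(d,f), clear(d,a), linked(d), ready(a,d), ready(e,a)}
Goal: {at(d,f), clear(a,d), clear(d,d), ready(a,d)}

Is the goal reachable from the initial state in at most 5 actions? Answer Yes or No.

1. free(a,d)  →  {at(d,d), at(d,f), linked(d), ready(a,d), ready(d,a), ready(e,a)}
2. grab(a,d)  →  {at(d,f), clear(a,d), linked(d), ready(a,d), ready(d,a), ready(e,a)}
3. flip(d,d)  →  {at(d,f), clear(a,d), clear(d,d), ready(a,d), ready(d,a), ready(e,a)}
optimal plan length = 3; 3 ≤ 5

Yes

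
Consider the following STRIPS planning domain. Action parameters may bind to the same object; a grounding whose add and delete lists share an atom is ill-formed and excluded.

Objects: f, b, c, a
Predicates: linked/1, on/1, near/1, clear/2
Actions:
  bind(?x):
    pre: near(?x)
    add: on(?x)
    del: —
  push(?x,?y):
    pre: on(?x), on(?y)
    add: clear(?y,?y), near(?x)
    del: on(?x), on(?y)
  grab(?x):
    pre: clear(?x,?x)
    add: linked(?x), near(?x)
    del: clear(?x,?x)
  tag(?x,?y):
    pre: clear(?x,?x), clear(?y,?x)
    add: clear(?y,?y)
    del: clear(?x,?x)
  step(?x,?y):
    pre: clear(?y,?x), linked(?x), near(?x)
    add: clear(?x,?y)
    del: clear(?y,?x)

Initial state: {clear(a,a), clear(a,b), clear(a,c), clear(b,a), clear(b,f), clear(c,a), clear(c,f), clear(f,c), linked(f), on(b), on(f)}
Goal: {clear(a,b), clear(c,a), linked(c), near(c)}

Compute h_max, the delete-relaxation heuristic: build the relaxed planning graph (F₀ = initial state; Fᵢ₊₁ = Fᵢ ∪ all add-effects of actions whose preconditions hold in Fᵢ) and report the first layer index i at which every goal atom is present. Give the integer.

F0 = init (11 atoms)
F1 = F0 ∪ {clear(b,b), clear(c,c), clear(f,f), linked(a), near(a), near(b), near(f)}  (18 atoms)
F2 = F1 ∪ {clear(f,b), linked(b), linked(c), near(c), on(a)}  (23 atoms)
goal ⊆ F2  ⇒  h_max = 2

2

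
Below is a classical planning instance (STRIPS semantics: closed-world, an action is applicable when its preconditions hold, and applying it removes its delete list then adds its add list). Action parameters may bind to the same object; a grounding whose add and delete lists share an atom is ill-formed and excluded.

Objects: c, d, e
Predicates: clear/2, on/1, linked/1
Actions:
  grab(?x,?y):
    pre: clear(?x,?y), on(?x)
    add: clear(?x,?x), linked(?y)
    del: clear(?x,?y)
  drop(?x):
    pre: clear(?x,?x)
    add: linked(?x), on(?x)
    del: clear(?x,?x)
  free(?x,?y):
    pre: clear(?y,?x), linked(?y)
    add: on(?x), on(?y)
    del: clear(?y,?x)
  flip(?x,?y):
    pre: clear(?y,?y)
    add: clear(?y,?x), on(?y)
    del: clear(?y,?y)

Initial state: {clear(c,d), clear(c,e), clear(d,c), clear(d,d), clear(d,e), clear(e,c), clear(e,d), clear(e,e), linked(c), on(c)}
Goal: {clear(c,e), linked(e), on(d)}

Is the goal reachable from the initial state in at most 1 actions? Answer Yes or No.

1. drop(d)  →  {clear(c,d), clear(c,e), clear(d,c), clear(d,e), clear(e,c), clear(e,d), clear(e,e), linked(c), linked(d), on(c), on(d)}
2. grab(d,e)  →  {clear(c,d), clear(c,e), clear(d,c), clear(d,d), clear(e,c), clear(e,d), clear(e,e), linked(c), linked(d), linked(e), on(c), on(d)}
optimal plan length = 2; 2 > 1

No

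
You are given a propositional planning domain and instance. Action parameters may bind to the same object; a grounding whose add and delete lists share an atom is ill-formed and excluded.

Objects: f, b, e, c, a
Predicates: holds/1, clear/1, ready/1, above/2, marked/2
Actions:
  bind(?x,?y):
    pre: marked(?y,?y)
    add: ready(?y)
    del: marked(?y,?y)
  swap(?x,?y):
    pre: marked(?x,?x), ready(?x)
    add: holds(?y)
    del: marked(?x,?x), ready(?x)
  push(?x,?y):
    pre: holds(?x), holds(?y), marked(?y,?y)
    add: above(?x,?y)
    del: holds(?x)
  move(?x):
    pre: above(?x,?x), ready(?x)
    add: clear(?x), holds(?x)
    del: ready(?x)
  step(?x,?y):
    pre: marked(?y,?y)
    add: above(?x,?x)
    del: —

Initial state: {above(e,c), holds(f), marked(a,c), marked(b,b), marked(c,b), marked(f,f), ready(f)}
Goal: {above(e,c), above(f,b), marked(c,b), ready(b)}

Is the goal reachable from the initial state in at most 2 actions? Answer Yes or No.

No

1. swap(f,b)  →  {above(e,c), holds(b), holds(f), marked(a,c), marked(b,b), marked(c,b)}
2. push(f,b)  →  {above(e,c), above(f,b), holds(b), marked(a,c), marked(b,b), marked(c,b)}
3. bind(f,b)  →  {above(e,c), above(f,b), holds(b), marked(a,c), marked(c,b), ready(b)}
optimal plan length = 3; 3 > 2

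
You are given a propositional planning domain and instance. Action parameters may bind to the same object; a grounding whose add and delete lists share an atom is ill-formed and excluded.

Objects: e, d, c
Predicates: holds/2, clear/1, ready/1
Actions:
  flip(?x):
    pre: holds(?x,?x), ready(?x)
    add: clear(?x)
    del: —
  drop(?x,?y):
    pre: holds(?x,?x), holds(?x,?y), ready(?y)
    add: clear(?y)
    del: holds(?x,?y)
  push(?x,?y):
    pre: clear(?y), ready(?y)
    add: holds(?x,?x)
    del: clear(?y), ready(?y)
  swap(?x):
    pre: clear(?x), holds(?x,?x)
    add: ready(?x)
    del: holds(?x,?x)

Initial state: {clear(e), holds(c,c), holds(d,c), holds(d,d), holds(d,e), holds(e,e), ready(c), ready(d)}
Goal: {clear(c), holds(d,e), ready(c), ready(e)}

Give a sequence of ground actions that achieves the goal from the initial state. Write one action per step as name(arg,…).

1. flip(c)  →  {clear(c), clear(e), holds(c,c), holds(d,c), holds(d,d), holds(d,e), holds(e,e), ready(c), ready(d)}
2. swap(e)  →  {clear(c), clear(e), holds(c,c), holds(d,c), holds(d,d), holds(d,e), ready(c), ready(d), ready(e)}

flip(c); swap(e)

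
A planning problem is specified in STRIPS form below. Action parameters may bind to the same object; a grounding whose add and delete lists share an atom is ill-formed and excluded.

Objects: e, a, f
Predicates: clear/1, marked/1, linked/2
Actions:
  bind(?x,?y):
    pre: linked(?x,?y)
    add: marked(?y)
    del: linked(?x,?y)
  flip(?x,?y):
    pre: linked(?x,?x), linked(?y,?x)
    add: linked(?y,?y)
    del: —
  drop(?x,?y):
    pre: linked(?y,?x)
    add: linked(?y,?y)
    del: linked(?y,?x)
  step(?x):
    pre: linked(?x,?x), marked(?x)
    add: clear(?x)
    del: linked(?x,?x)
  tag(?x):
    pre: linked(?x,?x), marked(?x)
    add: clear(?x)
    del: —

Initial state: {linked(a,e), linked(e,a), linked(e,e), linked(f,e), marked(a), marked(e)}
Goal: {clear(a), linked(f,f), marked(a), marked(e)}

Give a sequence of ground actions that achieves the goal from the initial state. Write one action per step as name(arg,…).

1. flip(e,a)  →  {linked(a,a), linked(a,e), linked(e,a), linked(e,e), linked(f,e), marked(a), marked(e)}
2. flip(e,f)  →  {linked(a,a), linked(a,e), linked(e,a), linked(e,e), linked(f,e), linked(f,f), marked(a), marked(e)}
3. step(a)  →  {clear(a), linked(a,e), linked(e,a), linked(e,e), linked(f,e), linked(f,f), marked(a), marked(e)}

flip(e,a); flip(e,f); step(a)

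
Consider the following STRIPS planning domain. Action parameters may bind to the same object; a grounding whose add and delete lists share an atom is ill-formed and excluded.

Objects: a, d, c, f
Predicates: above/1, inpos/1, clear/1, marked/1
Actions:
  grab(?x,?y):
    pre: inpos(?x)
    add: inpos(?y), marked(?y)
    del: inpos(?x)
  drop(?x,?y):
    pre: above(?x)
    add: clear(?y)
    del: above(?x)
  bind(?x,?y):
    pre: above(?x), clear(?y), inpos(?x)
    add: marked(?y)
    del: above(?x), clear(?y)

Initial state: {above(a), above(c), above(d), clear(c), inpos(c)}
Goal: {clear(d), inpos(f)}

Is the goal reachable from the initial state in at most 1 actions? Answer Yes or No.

No

1. grab(c,f)  →  {above(a), above(c), above(d), clear(c), inpos(f), marked(f)}
2. drop(a,d)  →  {above(c), above(d), clear(c), clear(d), inpos(f), marked(f)}
optimal plan length = 2; 2 > 1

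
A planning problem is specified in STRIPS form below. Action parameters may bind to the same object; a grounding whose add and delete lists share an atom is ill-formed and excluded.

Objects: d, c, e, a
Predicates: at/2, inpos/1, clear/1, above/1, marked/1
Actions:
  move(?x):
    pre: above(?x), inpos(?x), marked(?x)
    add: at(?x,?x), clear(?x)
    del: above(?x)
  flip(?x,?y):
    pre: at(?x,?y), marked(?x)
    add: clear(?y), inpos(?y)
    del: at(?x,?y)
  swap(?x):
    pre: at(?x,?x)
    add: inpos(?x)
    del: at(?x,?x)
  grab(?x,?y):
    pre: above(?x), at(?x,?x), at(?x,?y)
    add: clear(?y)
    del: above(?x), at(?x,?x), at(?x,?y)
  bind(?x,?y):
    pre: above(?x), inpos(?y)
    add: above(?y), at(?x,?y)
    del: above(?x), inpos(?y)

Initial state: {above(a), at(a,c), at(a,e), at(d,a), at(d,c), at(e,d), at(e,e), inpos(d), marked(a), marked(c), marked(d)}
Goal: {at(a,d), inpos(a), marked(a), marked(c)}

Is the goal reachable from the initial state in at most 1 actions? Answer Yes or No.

1. flip(d,a)  →  {above(a), at(a,c), at(a,e), at(d,c), at(e,d), at(e,e), clear(a), inpos(a), inpos(d), marked(a), marked(c), marked(d)}
2. bind(a,d)  →  {above(d), at(a,c), at(a,d), at(a,e), at(d,c), at(e,d), at(e,e), clear(a), inpos(a), marked(a), marked(c), marked(d)}
optimal plan length = 2; 2 > 1

No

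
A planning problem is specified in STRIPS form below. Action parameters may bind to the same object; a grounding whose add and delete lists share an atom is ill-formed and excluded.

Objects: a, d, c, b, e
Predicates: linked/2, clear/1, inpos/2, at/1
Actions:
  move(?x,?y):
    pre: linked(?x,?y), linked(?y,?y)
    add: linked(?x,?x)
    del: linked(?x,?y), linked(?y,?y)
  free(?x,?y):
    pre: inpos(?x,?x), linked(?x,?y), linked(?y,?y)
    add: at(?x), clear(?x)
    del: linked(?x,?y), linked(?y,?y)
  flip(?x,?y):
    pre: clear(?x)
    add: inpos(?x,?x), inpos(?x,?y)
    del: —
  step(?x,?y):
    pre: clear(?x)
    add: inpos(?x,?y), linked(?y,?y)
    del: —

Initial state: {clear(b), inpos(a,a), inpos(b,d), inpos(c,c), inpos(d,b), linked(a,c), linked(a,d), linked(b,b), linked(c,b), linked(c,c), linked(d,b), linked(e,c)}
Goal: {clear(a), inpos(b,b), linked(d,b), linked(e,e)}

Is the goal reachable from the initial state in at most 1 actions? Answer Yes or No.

No

1. free(a,c)  →  {at(a), clear(a), clear(b), inpos(a,a), inpos(b,d), inpos(c,c), inpos(d,b), linked(a,d), linked(b,b), linked(c,b), linked(d,b), linked(e,c)}
2. flip(b,a)  →  {at(a), clear(a), clear(b), inpos(a,a), inpos(b,a), inpos(b,b), inpos(b,d), inpos(c,c), inpos(d,b), linked(a,d), linked(b,b), linked(c,b), linked(d,b), linked(e,c)}
3. step(a,e)  →  {at(a), clear(a), clear(b), inpos(a,a), inpos(a,e), inpos(b,a), inpos(b,b), inpos(b,d), inpos(c,c), inpos(d,b), linked(a,d), linked(b,b), linked(c,b), linked(d,b), linked(e,c), linked(e,e)}
optimal plan length = 3; 3 > 1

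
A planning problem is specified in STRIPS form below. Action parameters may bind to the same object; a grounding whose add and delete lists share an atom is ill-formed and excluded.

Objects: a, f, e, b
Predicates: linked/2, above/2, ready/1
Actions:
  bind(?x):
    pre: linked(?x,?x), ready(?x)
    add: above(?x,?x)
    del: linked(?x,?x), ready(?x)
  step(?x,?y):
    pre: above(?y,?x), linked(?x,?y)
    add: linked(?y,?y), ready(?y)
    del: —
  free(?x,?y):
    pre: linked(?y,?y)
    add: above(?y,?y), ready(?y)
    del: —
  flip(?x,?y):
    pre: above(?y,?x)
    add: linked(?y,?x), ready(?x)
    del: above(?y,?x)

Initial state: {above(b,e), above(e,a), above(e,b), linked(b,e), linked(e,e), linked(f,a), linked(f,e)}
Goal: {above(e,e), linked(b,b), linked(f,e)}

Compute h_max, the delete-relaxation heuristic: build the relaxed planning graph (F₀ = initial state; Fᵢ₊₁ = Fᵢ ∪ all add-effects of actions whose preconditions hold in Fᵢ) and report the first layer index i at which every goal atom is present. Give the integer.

F0 = init (7 atoms)
F1 = F0 ∪ {above(e,e), linked(e,a), linked(e,b), ready(a), ready(b), ready(e)}  (13 atoms)
F2 = F1 ∪ {linked(b,b)}  (14 atoms)
goal ⊆ F2  ⇒  h_max = 2

2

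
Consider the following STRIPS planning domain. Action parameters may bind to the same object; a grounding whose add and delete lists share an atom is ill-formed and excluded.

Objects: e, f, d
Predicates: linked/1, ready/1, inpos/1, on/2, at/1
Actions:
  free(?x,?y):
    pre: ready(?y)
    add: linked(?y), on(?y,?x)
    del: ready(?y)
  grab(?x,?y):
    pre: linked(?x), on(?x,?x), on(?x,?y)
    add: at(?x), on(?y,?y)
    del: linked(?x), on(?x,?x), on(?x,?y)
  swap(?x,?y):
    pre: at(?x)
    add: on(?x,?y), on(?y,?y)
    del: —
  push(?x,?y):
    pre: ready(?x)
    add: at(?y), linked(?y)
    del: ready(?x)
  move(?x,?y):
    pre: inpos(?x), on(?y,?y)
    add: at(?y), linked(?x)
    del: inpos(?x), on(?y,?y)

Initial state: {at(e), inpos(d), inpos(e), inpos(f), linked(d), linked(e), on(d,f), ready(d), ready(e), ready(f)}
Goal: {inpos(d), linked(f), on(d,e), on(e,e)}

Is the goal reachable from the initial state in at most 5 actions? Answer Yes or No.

1. free(e,e)  →  {at(e), inpos(d), inpos(e), inpos(f), linked(d), linked(e), on(d,f), on(e,e), ready(d), ready(f)}
2. free(e,f)  →  {at(e), inpos(d), inpos(e), inpos(f), linked(d), linked(e), linked(f), on(d,f), on(e,e), on(f,e), ready(d)}
3. free(e,d)  →  {at(e), inpos(d), inpos(e), inpos(f), linked(d), linked(e), linked(f), on(d,e), on(d,f), on(e,e), on(f,e)}
optimal plan length = 3; 3 ≤ 5

Yes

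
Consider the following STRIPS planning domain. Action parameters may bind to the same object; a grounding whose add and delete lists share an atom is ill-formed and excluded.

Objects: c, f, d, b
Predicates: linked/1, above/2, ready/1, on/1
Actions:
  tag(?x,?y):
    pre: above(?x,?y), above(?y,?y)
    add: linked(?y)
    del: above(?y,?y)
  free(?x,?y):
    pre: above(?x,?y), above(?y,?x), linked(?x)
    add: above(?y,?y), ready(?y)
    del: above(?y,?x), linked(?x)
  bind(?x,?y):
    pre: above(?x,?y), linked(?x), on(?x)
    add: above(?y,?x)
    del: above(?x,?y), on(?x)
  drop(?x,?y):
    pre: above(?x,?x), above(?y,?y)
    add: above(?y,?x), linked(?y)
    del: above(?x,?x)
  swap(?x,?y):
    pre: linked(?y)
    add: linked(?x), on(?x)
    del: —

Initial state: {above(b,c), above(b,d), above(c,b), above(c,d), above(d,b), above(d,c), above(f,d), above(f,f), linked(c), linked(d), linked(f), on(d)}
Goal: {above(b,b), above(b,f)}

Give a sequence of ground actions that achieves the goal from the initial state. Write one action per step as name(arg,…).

1. free(c,b)  →  {above(b,b), above(b,d), above(c,b), above(c,d), above(d,b), above(d,c), above(f,d), above(f,f), linked(d), linked(f), on(d), ready(b)}
2. drop(f,b)  →  {above(b,b), above(b,d), above(b,f), above(c,b), above(c,d), above(d,b), above(d,c), above(f,d), linked(b), linked(d), linked(f), on(d), ready(b)}

free(c,b); drop(f,b)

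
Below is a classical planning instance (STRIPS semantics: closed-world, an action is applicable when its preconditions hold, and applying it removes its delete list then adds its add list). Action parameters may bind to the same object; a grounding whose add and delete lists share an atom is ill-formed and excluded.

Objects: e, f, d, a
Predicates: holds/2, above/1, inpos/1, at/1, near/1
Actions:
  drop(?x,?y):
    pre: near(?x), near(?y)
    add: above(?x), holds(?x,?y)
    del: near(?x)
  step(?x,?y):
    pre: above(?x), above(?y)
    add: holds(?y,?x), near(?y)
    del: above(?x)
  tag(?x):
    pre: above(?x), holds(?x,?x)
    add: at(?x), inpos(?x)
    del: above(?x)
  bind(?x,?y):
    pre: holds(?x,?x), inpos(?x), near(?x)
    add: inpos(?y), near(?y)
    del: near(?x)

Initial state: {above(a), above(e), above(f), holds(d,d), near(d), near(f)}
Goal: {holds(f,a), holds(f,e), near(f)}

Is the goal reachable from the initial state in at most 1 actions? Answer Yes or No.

No

1. step(e,f)  →  {above(a), above(f), holds(d,d), holds(f,e), near(d), near(f)}
2. step(a,f)  →  {above(f), holds(d,d), holds(f,a), holds(f,e), near(d), near(f)}
optimal plan length = 2; 2 > 1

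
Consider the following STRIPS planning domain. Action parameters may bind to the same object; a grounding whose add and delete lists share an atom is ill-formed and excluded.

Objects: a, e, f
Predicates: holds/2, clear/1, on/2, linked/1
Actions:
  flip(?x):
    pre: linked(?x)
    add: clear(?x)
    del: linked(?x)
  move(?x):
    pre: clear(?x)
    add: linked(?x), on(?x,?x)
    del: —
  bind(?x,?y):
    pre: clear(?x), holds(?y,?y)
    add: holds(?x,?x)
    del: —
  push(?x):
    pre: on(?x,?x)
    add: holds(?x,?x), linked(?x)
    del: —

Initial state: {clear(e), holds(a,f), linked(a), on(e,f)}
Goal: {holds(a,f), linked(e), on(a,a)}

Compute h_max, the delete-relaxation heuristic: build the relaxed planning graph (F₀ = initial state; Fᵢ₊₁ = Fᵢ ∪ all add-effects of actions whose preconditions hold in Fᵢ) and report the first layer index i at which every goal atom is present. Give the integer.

2

F0 = init (4 atoms)
F1 = F0 ∪ {clear(a), linked(e), on(e,e)}  (7 atoms)
F2 = F1 ∪ {holds(e,e), on(a,a)}  (9 atoms)
goal ⊆ F2  ⇒  h_max = 2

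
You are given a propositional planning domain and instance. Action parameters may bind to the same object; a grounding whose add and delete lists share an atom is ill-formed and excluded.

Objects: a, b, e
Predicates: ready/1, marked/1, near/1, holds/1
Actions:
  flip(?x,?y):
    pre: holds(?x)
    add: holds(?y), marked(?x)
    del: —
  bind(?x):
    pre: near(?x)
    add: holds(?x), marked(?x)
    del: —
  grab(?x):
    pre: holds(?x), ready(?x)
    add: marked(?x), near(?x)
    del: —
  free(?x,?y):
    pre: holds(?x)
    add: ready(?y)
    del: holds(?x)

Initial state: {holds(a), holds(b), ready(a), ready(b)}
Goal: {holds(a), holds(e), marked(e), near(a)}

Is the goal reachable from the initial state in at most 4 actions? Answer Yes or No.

Yes

1. flip(a,e)  →  {holds(a), holds(b), holds(e), marked(a), ready(a), ready(b)}
2. flip(e,a)  →  {holds(a), holds(b), holds(e), marked(a), marked(e), ready(a), ready(b)}
3. grab(a)  →  {holds(a), holds(b), holds(e), marked(a), marked(e), near(a), ready(a), ready(b)}
optimal plan length = 3; 3 ≤ 4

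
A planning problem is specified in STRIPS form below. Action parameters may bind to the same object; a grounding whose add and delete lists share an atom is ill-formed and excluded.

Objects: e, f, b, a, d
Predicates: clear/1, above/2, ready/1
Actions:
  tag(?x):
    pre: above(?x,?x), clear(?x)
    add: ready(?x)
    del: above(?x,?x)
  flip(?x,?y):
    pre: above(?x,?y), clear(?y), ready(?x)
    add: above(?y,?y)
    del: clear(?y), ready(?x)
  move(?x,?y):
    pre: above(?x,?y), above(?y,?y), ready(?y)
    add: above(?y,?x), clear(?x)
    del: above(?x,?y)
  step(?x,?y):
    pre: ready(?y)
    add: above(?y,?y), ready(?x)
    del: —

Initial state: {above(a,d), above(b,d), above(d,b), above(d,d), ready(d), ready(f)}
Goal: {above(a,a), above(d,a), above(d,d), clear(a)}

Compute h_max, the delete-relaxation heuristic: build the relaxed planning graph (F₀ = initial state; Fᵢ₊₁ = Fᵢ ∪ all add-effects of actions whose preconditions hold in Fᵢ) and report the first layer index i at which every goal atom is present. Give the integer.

2

F0 = init (6 atoms)
F1 = F0 ∪ {above(d,a), above(f,f), clear(a), clear(b), ready(a), ready(b), ready(e)}  (13 atoms)
F2 = F1 ∪ {above(a,a), above(b,b), above(e,e)}  (16 atoms)
goal ⊆ F2  ⇒  h_max = 2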